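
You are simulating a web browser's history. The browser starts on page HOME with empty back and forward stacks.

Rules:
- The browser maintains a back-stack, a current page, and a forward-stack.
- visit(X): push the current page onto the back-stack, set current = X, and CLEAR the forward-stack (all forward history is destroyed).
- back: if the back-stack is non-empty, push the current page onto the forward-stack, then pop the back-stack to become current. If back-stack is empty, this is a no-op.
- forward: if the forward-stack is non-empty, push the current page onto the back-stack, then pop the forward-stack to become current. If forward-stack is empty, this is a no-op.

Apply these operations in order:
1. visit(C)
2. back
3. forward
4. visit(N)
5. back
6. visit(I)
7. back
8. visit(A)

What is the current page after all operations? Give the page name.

Answer: A

Derivation:
After 1 (visit(C)): cur=C back=1 fwd=0
After 2 (back): cur=HOME back=0 fwd=1
After 3 (forward): cur=C back=1 fwd=0
After 4 (visit(N)): cur=N back=2 fwd=0
After 5 (back): cur=C back=1 fwd=1
After 6 (visit(I)): cur=I back=2 fwd=0
After 7 (back): cur=C back=1 fwd=1
After 8 (visit(A)): cur=A back=2 fwd=0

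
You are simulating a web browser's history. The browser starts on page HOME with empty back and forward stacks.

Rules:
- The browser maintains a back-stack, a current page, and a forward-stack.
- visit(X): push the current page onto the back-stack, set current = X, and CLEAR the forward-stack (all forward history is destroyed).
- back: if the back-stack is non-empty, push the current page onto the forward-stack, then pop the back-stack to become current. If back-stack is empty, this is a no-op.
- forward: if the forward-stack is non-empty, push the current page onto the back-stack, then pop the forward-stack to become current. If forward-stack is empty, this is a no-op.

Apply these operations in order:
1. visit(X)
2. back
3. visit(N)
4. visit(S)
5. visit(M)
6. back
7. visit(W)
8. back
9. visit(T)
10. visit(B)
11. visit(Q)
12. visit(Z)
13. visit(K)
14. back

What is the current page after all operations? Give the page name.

After 1 (visit(X)): cur=X back=1 fwd=0
After 2 (back): cur=HOME back=0 fwd=1
After 3 (visit(N)): cur=N back=1 fwd=0
After 4 (visit(S)): cur=S back=2 fwd=0
After 5 (visit(M)): cur=M back=3 fwd=0
After 6 (back): cur=S back=2 fwd=1
After 7 (visit(W)): cur=W back=3 fwd=0
After 8 (back): cur=S back=2 fwd=1
After 9 (visit(T)): cur=T back=3 fwd=0
After 10 (visit(B)): cur=B back=4 fwd=0
After 11 (visit(Q)): cur=Q back=5 fwd=0
After 12 (visit(Z)): cur=Z back=6 fwd=0
After 13 (visit(K)): cur=K back=7 fwd=0
After 14 (back): cur=Z back=6 fwd=1

Answer: Z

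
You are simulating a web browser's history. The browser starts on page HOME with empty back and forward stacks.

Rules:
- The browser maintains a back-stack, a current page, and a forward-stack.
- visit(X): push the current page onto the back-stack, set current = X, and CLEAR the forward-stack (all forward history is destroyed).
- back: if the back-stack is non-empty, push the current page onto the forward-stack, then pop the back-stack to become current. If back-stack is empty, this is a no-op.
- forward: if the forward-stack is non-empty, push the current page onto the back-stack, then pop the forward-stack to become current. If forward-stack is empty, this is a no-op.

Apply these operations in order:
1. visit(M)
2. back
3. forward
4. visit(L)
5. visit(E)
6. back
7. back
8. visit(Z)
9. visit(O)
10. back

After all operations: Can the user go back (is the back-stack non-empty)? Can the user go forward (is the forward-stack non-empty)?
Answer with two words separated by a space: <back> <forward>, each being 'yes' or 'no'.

Answer: yes yes

Derivation:
After 1 (visit(M)): cur=M back=1 fwd=0
After 2 (back): cur=HOME back=0 fwd=1
After 3 (forward): cur=M back=1 fwd=0
After 4 (visit(L)): cur=L back=2 fwd=0
After 5 (visit(E)): cur=E back=3 fwd=0
After 6 (back): cur=L back=2 fwd=1
After 7 (back): cur=M back=1 fwd=2
After 8 (visit(Z)): cur=Z back=2 fwd=0
After 9 (visit(O)): cur=O back=3 fwd=0
After 10 (back): cur=Z back=2 fwd=1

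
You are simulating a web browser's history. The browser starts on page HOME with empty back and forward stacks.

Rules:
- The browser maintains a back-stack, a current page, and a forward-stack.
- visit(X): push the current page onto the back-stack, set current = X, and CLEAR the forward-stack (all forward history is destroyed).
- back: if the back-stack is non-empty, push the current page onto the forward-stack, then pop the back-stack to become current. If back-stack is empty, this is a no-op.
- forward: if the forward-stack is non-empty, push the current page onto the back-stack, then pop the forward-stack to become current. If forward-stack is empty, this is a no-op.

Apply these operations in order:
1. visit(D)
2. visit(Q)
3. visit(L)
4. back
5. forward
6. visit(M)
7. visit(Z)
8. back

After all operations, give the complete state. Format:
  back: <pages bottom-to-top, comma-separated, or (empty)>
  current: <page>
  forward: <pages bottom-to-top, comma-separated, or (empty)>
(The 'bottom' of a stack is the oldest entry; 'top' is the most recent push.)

After 1 (visit(D)): cur=D back=1 fwd=0
After 2 (visit(Q)): cur=Q back=2 fwd=0
After 3 (visit(L)): cur=L back=3 fwd=0
After 4 (back): cur=Q back=2 fwd=1
After 5 (forward): cur=L back=3 fwd=0
After 6 (visit(M)): cur=M back=4 fwd=0
After 7 (visit(Z)): cur=Z back=5 fwd=0
After 8 (back): cur=M back=4 fwd=1

Answer: back: HOME,D,Q,L
current: M
forward: Z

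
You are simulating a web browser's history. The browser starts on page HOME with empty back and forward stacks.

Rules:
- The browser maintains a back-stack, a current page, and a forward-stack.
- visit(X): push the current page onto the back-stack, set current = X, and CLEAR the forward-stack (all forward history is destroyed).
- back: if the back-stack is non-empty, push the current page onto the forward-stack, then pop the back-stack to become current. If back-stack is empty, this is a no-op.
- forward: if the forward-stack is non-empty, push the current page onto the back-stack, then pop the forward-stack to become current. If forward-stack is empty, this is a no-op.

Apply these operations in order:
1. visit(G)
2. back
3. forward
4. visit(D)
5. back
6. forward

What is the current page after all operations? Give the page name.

Answer: D

Derivation:
After 1 (visit(G)): cur=G back=1 fwd=0
After 2 (back): cur=HOME back=0 fwd=1
After 3 (forward): cur=G back=1 fwd=0
After 4 (visit(D)): cur=D back=2 fwd=0
After 5 (back): cur=G back=1 fwd=1
After 6 (forward): cur=D back=2 fwd=0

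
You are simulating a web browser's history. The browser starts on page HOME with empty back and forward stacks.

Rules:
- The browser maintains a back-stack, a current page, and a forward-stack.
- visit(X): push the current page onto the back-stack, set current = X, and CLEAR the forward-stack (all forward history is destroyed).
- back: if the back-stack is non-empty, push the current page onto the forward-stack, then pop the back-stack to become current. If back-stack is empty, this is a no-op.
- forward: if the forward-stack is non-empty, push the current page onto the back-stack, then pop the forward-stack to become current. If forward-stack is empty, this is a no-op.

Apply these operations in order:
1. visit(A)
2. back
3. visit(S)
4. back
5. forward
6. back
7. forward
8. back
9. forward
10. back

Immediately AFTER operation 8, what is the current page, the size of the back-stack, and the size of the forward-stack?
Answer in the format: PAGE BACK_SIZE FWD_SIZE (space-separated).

After 1 (visit(A)): cur=A back=1 fwd=0
After 2 (back): cur=HOME back=0 fwd=1
After 3 (visit(S)): cur=S back=1 fwd=0
After 4 (back): cur=HOME back=0 fwd=1
After 5 (forward): cur=S back=1 fwd=0
After 6 (back): cur=HOME back=0 fwd=1
After 7 (forward): cur=S back=1 fwd=0
After 8 (back): cur=HOME back=0 fwd=1

HOME 0 1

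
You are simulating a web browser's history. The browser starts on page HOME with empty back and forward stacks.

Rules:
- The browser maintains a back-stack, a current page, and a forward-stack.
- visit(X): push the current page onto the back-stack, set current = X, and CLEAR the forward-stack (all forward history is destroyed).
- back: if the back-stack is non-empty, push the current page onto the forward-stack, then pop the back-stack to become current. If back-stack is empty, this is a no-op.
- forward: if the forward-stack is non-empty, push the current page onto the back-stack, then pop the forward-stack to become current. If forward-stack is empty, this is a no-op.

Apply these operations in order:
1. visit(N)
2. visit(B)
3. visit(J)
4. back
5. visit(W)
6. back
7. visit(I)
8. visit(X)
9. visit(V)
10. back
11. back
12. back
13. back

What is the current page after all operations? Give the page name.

Answer: N

Derivation:
After 1 (visit(N)): cur=N back=1 fwd=0
After 2 (visit(B)): cur=B back=2 fwd=0
After 3 (visit(J)): cur=J back=3 fwd=0
After 4 (back): cur=B back=2 fwd=1
After 5 (visit(W)): cur=W back=3 fwd=0
After 6 (back): cur=B back=2 fwd=1
After 7 (visit(I)): cur=I back=3 fwd=0
After 8 (visit(X)): cur=X back=4 fwd=0
After 9 (visit(V)): cur=V back=5 fwd=0
After 10 (back): cur=X back=4 fwd=1
After 11 (back): cur=I back=3 fwd=2
After 12 (back): cur=B back=2 fwd=3
After 13 (back): cur=N back=1 fwd=4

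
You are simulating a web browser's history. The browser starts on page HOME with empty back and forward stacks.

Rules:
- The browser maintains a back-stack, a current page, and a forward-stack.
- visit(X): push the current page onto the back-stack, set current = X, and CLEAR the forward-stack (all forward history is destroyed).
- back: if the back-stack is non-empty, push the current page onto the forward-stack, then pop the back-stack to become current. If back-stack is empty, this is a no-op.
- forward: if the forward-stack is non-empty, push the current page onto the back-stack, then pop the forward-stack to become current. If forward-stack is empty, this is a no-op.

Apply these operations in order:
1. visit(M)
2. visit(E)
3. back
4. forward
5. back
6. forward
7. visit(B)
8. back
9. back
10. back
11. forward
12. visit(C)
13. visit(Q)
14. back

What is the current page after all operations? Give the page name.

Answer: C

Derivation:
After 1 (visit(M)): cur=M back=1 fwd=0
After 2 (visit(E)): cur=E back=2 fwd=0
After 3 (back): cur=M back=1 fwd=1
After 4 (forward): cur=E back=2 fwd=0
After 5 (back): cur=M back=1 fwd=1
After 6 (forward): cur=E back=2 fwd=0
After 7 (visit(B)): cur=B back=3 fwd=0
After 8 (back): cur=E back=2 fwd=1
After 9 (back): cur=M back=1 fwd=2
After 10 (back): cur=HOME back=0 fwd=3
After 11 (forward): cur=M back=1 fwd=2
After 12 (visit(C)): cur=C back=2 fwd=0
After 13 (visit(Q)): cur=Q back=3 fwd=0
After 14 (back): cur=C back=2 fwd=1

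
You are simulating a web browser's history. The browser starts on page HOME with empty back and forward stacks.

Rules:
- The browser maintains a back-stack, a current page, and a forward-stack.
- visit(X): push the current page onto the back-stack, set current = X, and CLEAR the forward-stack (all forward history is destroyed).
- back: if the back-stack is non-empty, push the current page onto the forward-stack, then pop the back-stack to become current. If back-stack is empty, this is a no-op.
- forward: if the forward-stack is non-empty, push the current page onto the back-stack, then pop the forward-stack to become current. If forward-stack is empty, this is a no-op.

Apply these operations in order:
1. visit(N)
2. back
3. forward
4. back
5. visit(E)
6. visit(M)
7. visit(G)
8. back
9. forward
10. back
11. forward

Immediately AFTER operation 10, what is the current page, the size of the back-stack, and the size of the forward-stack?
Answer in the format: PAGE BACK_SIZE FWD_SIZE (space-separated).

After 1 (visit(N)): cur=N back=1 fwd=0
After 2 (back): cur=HOME back=0 fwd=1
After 3 (forward): cur=N back=1 fwd=0
After 4 (back): cur=HOME back=0 fwd=1
After 5 (visit(E)): cur=E back=1 fwd=0
After 6 (visit(M)): cur=M back=2 fwd=0
After 7 (visit(G)): cur=G back=3 fwd=0
After 8 (back): cur=M back=2 fwd=1
After 9 (forward): cur=G back=3 fwd=0
After 10 (back): cur=M back=2 fwd=1

M 2 1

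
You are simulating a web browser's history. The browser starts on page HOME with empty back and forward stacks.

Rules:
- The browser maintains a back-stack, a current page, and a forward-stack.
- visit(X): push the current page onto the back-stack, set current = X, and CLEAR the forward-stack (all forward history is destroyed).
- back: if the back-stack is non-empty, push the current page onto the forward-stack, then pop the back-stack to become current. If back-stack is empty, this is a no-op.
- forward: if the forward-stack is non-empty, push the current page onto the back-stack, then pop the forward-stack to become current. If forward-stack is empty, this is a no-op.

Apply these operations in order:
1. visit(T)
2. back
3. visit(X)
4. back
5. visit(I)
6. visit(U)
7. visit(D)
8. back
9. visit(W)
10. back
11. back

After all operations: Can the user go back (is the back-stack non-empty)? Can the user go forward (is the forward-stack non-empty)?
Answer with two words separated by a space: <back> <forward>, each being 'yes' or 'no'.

After 1 (visit(T)): cur=T back=1 fwd=0
After 2 (back): cur=HOME back=0 fwd=1
After 3 (visit(X)): cur=X back=1 fwd=0
After 4 (back): cur=HOME back=0 fwd=1
After 5 (visit(I)): cur=I back=1 fwd=0
After 6 (visit(U)): cur=U back=2 fwd=0
After 7 (visit(D)): cur=D back=3 fwd=0
After 8 (back): cur=U back=2 fwd=1
After 9 (visit(W)): cur=W back=3 fwd=0
After 10 (back): cur=U back=2 fwd=1
After 11 (back): cur=I back=1 fwd=2

Answer: yes yes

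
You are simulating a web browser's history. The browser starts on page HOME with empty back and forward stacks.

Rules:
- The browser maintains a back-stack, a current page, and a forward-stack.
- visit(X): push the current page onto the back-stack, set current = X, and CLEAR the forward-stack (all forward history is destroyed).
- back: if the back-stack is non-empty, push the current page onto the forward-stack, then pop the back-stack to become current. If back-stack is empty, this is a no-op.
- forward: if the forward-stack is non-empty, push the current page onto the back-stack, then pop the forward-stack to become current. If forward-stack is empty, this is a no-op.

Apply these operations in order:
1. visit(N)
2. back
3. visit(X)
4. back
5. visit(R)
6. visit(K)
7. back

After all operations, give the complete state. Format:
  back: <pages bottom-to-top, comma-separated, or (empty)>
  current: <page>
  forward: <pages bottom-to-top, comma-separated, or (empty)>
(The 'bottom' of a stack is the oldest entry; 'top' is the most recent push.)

After 1 (visit(N)): cur=N back=1 fwd=0
After 2 (back): cur=HOME back=0 fwd=1
After 3 (visit(X)): cur=X back=1 fwd=0
After 4 (back): cur=HOME back=0 fwd=1
After 5 (visit(R)): cur=R back=1 fwd=0
After 6 (visit(K)): cur=K back=2 fwd=0
After 7 (back): cur=R back=1 fwd=1

Answer: back: HOME
current: R
forward: K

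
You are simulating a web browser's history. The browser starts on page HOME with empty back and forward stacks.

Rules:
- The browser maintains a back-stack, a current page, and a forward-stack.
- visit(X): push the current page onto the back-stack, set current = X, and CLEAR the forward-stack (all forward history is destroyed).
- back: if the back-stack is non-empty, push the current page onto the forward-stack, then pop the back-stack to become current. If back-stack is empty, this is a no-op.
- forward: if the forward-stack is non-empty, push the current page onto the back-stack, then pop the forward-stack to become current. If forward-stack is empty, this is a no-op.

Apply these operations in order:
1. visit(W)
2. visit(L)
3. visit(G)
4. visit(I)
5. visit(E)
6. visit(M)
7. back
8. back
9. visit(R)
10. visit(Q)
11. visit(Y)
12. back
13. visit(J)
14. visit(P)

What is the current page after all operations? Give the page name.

After 1 (visit(W)): cur=W back=1 fwd=0
After 2 (visit(L)): cur=L back=2 fwd=0
After 3 (visit(G)): cur=G back=3 fwd=0
After 4 (visit(I)): cur=I back=4 fwd=0
After 5 (visit(E)): cur=E back=5 fwd=0
After 6 (visit(M)): cur=M back=6 fwd=0
After 7 (back): cur=E back=5 fwd=1
After 8 (back): cur=I back=4 fwd=2
After 9 (visit(R)): cur=R back=5 fwd=0
After 10 (visit(Q)): cur=Q back=6 fwd=0
After 11 (visit(Y)): cur=Y back=7 fwd=0
After 12 (back): cur=Q back=6 fwd=1
After 13 (visit(J)): cur=J back=7 fwd=0
After 14 (visit(P)): cur=P back=8 fwd=0

Answer: P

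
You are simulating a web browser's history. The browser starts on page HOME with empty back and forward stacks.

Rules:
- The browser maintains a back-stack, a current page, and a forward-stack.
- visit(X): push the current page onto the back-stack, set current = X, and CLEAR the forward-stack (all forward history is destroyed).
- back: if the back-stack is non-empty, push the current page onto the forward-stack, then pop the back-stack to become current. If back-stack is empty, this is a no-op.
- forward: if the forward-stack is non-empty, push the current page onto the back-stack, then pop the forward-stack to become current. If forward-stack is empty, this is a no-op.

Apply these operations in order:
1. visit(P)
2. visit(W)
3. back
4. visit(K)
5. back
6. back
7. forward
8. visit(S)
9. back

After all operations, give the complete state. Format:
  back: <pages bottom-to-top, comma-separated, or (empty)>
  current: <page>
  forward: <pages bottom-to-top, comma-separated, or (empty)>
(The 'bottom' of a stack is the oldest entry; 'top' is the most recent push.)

Answer: back: HOME
current: P
forward: S

Derivation:
After 1 (visit(P)): cur=P back=1 fwd=0
After 2 (visit(W)): cur=W back=2 fwd=0
After 3 (back): cur=P back=1 fwd=1
After 4 (visit(K)): cur=K back=2 fwd=0
After 5 (back): cur=P back=1 fwd=1
After 6 (back): cur=HOME back=0 fwd=2
After 7 (forward): cur=P back=1 fwd=1
After 8 (visit(S)): cur=S back=2 fwd=0
After 9 (back): cur=P back=1 fwd=1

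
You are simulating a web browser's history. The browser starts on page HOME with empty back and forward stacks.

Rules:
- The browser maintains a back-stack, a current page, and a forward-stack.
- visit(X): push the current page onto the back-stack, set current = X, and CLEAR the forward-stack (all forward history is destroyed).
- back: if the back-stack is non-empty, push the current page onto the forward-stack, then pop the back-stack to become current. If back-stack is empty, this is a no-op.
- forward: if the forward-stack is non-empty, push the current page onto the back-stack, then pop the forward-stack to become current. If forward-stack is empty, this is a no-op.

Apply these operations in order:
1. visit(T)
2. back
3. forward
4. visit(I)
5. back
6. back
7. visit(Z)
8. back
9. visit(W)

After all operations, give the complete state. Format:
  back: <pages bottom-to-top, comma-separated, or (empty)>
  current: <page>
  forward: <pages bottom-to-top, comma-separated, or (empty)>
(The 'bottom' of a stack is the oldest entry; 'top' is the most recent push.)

Answer: back: HOME
current: W
forward: (empty)

Derivation:
After 1 (visit(T)): cur=T back=1 fwd=0
After 2 (back): cur=HOME back=0 fwd=1
After 3 (forward): cur=T back=1 fwd=0
After 4 (visit(I)): cur=I back=2 fwd=0
After 5 (back): cur=T back=1 fwd=1
After 6 (back): cur=HOME back=0 fwd=2
After 7 (visit(Z)): cur=Z back=1 fwd=0
After 8 (back): cur=HOME back=0 fwd=1
After 9 (visit(W)): cur=W back=1 fwd=0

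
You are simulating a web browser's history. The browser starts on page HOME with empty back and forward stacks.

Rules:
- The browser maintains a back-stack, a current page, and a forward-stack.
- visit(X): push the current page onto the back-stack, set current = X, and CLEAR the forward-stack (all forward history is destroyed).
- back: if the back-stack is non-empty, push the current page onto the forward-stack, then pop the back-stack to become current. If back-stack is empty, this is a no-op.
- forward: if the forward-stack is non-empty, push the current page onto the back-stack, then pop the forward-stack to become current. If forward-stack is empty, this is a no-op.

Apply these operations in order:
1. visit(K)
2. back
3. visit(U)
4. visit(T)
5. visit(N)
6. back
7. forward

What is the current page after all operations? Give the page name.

Answer: N

Derivation:
After 1 (visit(K)): cur=K back=1 fwd=0
After 2 (back): cur=HOME back=0 fwd=1
After 3 (visit(U)): cur=U back=1 fwd=0
After 4 (visit(T)): cur=T back=2 fwd=0
After 5 (visit(N)): cur=N back=3 fwd=0
After 6 (back): cur=T back=2 fwd=1
After 7 (forward): cur=N back=3 fwd=0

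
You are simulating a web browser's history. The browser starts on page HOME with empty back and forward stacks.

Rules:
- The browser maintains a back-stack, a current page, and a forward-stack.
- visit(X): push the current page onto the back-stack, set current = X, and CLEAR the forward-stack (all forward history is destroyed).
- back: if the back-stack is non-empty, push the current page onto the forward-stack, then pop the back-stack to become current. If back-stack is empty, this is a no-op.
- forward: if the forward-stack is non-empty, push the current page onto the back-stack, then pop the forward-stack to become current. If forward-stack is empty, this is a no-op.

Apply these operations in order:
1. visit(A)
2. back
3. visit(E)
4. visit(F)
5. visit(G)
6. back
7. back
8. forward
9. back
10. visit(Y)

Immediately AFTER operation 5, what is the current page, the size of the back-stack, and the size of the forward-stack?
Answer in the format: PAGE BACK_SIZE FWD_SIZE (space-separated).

After 1 (visit(A)): cur=A back=1 fwd=0
After 2 (back): cur=HOME back=0 fwd=1
After 3 (visit(E)): cur=E back=1 fwd=0
After 4 (visit(F)): cur=F back=2 fwd=0
After 5 (visit(G)): cur=G back=3 fwd=0

G 3 0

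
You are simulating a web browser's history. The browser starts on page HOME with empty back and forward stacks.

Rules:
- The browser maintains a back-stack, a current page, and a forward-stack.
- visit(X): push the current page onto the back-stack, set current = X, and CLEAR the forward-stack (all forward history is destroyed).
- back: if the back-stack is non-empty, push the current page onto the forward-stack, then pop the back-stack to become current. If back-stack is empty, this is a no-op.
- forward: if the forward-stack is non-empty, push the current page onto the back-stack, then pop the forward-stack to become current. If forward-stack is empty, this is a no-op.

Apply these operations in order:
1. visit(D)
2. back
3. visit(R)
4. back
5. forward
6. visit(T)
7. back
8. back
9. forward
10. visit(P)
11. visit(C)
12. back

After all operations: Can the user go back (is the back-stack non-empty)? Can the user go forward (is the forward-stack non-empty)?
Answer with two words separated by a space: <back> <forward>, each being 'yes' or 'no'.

After 1 (visit(D)): cur=D back=1 fwd=0
After 2 (back): cur=HOME back=0 fwd=1
After 3 (visit(R)): cur=R back=1 fwd=0
After 4 (back): cur=HOME back=0 fwd=1
After 5 (forward): cur=R back=1 fwd=0
After 6 (visit(T)): cur=T back=2 fwd=0
After 7 (back): cur=R back=1 fwd=1
After 8 (back): cur=HOME back=0 fwd=2
After 9 (forward): cur=R back=1 fwd=1
After 10 (visit(P)): cur=P back=2 fwd=0
After 11 (visit(C)): cur=C back=3 fwd=0
After 12 (back): cur=P back=2 fwd=1

Answer: yes yes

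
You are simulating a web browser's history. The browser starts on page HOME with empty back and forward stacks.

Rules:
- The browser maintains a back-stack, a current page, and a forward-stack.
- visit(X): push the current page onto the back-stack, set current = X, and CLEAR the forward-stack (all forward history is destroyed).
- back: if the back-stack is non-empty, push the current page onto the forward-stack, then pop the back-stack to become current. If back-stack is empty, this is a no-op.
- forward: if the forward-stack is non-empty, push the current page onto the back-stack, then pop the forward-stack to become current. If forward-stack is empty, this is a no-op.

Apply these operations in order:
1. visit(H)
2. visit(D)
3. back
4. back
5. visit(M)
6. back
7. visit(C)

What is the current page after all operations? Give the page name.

After 1 (visit(H)): cur=H back=1 fwd=0
After 2 (visit(D)): cur=D back=2 fwd=0
After 3 (back): cur=H back=1 fwd=1
After 4 (back): cur=HOME back=0 fwd=2
After 5 (visit(M)): cur=M back=1 fwd=0
After 6 (back): cur=HOME back=0 fwd=1
After 7 (visit(C)): cur=C back=1 fwd=0

Answer: C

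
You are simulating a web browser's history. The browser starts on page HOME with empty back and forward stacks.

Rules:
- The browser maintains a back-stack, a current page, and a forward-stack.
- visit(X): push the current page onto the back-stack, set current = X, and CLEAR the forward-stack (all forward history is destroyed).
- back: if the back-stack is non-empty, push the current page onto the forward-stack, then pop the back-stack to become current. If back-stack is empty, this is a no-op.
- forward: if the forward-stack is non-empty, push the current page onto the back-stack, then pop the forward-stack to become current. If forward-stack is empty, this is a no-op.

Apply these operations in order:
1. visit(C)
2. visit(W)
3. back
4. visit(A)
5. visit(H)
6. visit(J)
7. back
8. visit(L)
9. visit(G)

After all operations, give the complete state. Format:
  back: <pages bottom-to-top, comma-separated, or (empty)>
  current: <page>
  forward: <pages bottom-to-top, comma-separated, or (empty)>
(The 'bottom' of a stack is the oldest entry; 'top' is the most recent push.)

After 1 (visit(C)): cur=C back=1 fwd=0
After 2 (visit(W)): cur=W back=2 fwd=0
After 3 (back): cur=C back=1 fwd=1
After 4 (visit(A)): cur=A back=2 fwd=0
After 5 (visit(H)): cur=H back=3 fwd=0
After 6 (visit(J)): cur=J back=4 fwd=0
After 7 (back): cur=H back=3 fwd=1
After 8 (visit(L)): cur=L back=4 fwd=0
After 9 (visit(G)): cur=G back=5 fwd=0

Answer: back: HOME,C,A,H,L
current: G
forward: (empty)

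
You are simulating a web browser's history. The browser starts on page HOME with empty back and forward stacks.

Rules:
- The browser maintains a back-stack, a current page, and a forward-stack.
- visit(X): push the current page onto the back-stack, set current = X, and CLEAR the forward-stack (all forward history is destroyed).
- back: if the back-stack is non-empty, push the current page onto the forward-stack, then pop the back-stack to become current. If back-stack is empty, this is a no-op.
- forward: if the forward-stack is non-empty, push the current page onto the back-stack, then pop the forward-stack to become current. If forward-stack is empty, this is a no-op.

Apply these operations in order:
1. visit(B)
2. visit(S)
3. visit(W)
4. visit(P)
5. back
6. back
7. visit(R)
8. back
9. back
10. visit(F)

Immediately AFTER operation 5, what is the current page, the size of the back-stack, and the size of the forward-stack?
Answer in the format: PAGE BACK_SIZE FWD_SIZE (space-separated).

After 1 (visit(B)): cur=B back=1 fwd=0
After 2 (visit(S)): cur=S back=2 fwd=0
After 3 (visit(W)): cur=W back=3 fwd=0
After 4 (visit(P)): cur=P back=4 fwd=0
After 5 (back): cur=W back=3 fwd=1

W 3 1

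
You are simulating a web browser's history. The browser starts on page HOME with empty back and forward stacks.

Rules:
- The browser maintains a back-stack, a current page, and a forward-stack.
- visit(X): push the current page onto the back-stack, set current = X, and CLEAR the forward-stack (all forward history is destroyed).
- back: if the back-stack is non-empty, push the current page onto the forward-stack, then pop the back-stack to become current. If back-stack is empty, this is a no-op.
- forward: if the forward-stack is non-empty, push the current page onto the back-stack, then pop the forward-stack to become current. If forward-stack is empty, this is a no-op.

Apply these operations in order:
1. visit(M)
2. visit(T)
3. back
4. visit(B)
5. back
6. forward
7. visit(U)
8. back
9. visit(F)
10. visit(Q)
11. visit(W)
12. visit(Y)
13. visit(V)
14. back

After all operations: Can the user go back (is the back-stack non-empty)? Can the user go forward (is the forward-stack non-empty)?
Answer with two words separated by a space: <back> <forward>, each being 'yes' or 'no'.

After 1 (visit(M)): cur=M back=1 fwd=0
After 2 (visit(T)): cur=T back=2 fwd=0
After 3 (back): cur=M back=1 fwd=1
After 4 (visit(B)): cur=B back=2 fwd=0
After 5 (back): cur=M back=1 fwd=1
After 6 (forward): cur=B back=2 fwd=0
After 7 (visit(U)): cur=U back=3 fwd=0
After 8 (back): cur=B back=2 fwd=1
After 9 (visit(F)): cur=F back=3 fwd=0
After 10 (visit(Q)): cur=Q back=4 fwd=0
After 11 (visit(W)): cur=W back=5 fwd=0
After 12 (visit(Y)): cur=Y back=6 fwd=0
After 13 (visit(V)): cur=V back=7 fwd=0
After 14 (back): cur=Y back=6 fwd=1

Answer: yes yes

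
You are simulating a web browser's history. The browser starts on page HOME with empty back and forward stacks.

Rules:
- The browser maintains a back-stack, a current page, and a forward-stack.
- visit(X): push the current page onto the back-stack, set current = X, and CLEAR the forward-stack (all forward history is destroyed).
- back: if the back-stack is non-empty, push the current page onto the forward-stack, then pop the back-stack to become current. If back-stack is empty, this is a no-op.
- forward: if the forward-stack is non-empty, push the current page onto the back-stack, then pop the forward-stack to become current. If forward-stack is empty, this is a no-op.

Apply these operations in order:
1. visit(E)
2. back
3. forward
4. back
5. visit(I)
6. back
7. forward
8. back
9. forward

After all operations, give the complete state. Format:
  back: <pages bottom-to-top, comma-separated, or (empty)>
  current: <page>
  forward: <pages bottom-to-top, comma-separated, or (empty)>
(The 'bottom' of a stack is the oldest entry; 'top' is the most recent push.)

After 1 (visit(E)): cur=E back=1 fwd=0
After 2 (back): cur=HOME back=0 fwd=1
After 3 (forward): cur=E back=1 fwd=0
After 4 (back): cur=HOME back=0 fwd=1
After 5 (visit(I)): cur=I back=1 fwd=0
After 6 (back): cur=HOME back=0 fwd=1
After 7 (forward): cur=I back=1 fwd=0
After 8 (back): cur=HOME back=0 fwd=1
After 9 (forward): cur=I back=1 fwd=0

Answer: back: HOME
current: I
forward: (empty)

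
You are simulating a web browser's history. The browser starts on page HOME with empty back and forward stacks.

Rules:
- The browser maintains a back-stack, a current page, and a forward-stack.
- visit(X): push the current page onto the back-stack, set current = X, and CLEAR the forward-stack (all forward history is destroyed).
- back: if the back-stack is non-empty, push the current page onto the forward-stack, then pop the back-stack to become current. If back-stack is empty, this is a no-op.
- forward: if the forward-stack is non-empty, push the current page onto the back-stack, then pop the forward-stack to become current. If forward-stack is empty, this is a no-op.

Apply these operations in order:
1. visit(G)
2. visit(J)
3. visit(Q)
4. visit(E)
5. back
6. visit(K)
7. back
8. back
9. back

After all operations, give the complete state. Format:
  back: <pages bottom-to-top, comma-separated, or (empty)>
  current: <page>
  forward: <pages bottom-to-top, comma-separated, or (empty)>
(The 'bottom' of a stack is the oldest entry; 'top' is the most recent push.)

Answer: back: HOME
current: G
forward: K,Q,J

Derivation:
After 1 (visit(G)): cur=G back=1 fwd=0
After 2 (visit(J)): cur=J back=2 fwd=0
After 3 (visit(Q)): cur=Q back=3 fwd=0
After 4 (visit(E)): cur=E back=4 fwd=0
After 5 (back): cur=Q back=3 fwd=1
After 6 (visit(K)): cur=K back=4 fwd=0
After 7 (back): cur=Q back=3 fwd=1
After 8 (back): cur=J back=2 fwd=2
After 9 (back): cur=G back=1 fwd=3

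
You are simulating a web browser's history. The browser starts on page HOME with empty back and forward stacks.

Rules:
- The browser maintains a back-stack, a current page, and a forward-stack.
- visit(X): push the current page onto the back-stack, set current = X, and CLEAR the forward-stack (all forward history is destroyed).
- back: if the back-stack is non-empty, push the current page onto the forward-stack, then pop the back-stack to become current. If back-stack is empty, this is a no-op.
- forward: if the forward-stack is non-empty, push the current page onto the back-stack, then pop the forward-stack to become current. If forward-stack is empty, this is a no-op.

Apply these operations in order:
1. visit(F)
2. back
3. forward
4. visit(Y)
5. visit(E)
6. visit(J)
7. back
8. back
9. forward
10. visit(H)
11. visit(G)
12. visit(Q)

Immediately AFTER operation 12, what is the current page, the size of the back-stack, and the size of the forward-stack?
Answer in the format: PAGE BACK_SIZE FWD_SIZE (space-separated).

After 1 (visit(F)): cur=F back=1 fwd=0
After 2 (back): cur=HOME back=0 fwd=1
After 3 (forward): cur=F back=1 fwd=0
After 4 (visit(Y)): cur=Y back=2 fwd=0
After 5 (visit(E)): cur=E back=3 fwd=0
After 6 (visit(J)): cur=J back=4 fwd=0
After 7 (back): cur=E back=3 fwd=1
After 8 (back): cur=Y back=2 fwd=2
After 9 (forward): cur=E back=3 fwd=1
After 10 (visit(H)): cur=H back=4 fwd=0
After 11 (visit(G)): cur=G back=5 fwd=0
After 12 (visit(Q)): cur=Q back=6 fwd=0

Q 6 0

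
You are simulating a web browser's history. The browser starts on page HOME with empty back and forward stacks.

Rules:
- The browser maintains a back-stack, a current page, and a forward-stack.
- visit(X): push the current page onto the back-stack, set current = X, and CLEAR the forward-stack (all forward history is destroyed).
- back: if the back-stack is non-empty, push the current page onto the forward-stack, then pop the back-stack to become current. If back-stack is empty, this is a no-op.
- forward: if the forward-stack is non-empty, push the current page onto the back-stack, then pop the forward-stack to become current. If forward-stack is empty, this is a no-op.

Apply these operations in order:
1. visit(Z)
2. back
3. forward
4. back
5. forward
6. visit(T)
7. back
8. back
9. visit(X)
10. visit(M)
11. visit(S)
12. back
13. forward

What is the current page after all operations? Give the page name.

After 1 (visit(Z)): cur=Z back=1 fwd=0
After 2 (back): cur=HOME back=0 fwd=1
After 3 (forward): cur=Z back=1 fwd=0
After 4 (back): cur=HOME back=0 fwd=1
After 5 (forward): cur=Z back=1 fwd=0
After 6 (visit(T)): cur=T back=2 fwd=0
After 7 (back): cur=Z back=1 fwd=1
After 8 (back): cur=HOME back=0 fwd=2
After 9 (visit(X)): cur=X back=1 fwd=0
After 10 (visit(M)): cur=M back=2 fwd=0
After 11 (visit(S)): cur=S back=3 fwd=0
After 12 (back): cur=M back=2 fwd=1
After 13 (forward): cur=S back=3 fwd=0

Answer: S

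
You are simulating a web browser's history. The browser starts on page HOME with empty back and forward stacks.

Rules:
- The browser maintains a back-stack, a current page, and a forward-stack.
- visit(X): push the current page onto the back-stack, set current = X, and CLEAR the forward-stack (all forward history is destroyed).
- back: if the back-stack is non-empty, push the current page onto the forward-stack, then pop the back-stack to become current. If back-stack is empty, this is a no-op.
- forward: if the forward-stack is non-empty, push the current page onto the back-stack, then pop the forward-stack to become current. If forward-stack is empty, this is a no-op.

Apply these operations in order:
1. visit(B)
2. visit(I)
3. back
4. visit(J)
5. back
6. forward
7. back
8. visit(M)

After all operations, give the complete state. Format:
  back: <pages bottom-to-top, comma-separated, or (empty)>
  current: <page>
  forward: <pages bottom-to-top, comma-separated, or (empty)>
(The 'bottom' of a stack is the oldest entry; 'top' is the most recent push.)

After 1 (visit(B)): cur=B back=1 fwd=0
After 2 (visit(I)): cur=I back=2 fwd=0
After 3 (back): cur=B back=1 fwd=1
After 4 (visit(J)): cur=J back=2 fwd=0
After 5 (back): cur=B back=1 fwd=1
After 6 (forward): cur=J back=2 fwd=0
After 7 (back): cur=B back=1 fwd=1
After 8 (visit(M)): cur=M back=2 fwd=0

Answer: back: HOME,B
current: M
forward: (empty)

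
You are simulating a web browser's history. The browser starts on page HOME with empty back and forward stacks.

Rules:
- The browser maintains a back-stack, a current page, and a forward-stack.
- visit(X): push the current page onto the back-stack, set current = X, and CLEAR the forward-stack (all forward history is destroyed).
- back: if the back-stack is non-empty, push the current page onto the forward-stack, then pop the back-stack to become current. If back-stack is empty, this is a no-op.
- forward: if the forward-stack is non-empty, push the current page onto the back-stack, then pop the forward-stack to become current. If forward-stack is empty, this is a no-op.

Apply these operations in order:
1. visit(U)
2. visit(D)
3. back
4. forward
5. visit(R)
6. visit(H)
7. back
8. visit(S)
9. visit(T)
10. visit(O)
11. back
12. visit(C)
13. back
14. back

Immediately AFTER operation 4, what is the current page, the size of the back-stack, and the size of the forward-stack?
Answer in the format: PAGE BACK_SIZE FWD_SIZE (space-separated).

After 1 (visit(U)): cur=U back=1 fwd=0
After 2 (visit(D)): cur=D back=2 fwd=0
After 3 (back): cur=U back=1 fwd=1
After 4 (forward): cur=D back=2 fwd=0

D 2 0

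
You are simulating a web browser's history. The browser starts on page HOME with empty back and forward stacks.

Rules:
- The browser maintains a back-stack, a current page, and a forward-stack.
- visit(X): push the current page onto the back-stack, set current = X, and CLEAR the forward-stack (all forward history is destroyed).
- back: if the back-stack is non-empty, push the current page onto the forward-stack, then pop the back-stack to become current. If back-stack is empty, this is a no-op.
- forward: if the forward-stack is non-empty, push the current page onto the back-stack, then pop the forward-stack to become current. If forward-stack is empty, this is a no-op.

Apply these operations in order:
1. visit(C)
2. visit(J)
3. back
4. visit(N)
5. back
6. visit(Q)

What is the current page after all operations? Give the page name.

Answer: Q

Derivation:
After 1 (visit(C)): cur=C back=1 fwd=0
After 2 (visit(J)): cur=J back=2 fwd=0
After 3 (back): cur=C back=1 fwd=1
After 4 (visit(N)): cur=N back=2 fwd=0
After 5 (back): cur=C back=1 fwd=1
After 6 (visit(Q)): cur=Q back=2 fwd=0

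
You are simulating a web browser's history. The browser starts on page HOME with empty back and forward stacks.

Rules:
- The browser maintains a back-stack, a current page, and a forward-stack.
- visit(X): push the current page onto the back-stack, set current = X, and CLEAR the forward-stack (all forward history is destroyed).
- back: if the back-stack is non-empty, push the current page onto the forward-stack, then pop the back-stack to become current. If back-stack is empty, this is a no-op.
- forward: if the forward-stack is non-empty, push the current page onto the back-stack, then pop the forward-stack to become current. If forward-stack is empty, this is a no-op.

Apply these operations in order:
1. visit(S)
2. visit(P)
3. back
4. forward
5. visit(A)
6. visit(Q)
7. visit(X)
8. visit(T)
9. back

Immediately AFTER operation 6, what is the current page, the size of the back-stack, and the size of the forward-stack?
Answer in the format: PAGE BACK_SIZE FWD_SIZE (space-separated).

After 1 (visit(S)): cur=S back=1 fwd=0
After 2 (visit(P)): cur=P back=2 fwd=0
After 3 (back): cur=S back=1 fwd=1
After 4 (forward): cur=P back=2 fwd=0
After 5 (visit(A)): cur=A back=3 fwd=0
After 6 (visit(Q)): cur=Q back=4 fwd=0

Q 4 0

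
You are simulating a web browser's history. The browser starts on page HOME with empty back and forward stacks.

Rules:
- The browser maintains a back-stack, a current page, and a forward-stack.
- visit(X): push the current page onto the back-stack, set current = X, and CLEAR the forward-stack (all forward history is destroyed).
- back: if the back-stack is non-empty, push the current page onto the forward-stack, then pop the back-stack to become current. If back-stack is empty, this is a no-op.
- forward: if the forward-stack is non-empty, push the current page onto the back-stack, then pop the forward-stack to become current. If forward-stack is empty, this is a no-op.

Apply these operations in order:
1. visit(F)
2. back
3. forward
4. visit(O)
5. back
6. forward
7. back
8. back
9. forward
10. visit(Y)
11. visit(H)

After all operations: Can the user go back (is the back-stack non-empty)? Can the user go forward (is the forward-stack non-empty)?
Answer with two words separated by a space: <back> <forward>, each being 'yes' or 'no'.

Answer: yes no

Derivation:
After 1 (visit(F)): cur=F back=1 fwd=0
After 2 (back): cur=HOME back=0 fwd=1
After 3 (forward): cur=F back=1 fwd=0
After 4 (visit(O)): cur=O back=2 fwd=0
After 5 (back): cur=F back=1 fwd=1
After 6 (forward): cur=O back=2 fwd=0
After 7 (back): cur=F back=1 fwd=1
After 8 (back): cur=HOME back=0 fwd=2
After 9 (forward): cur=F back=1 fwd=1
After 10 (visit(Y)): cur=Y back=2 fwd=0
After 11 (visit(H)): cur=H back=3 fwd=0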